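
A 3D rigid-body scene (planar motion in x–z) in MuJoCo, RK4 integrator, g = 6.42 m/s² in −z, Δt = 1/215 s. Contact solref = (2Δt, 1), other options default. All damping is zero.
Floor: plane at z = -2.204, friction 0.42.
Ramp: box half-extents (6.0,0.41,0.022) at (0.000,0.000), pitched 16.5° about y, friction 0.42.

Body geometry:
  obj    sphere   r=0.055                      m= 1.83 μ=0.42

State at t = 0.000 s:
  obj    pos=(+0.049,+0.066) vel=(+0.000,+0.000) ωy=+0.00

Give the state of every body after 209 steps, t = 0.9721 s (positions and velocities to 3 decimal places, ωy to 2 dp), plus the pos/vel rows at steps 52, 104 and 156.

State at t = 0.9721 s:
  obj    pos=(+0.639,-0.109) vel=(+1.214,-0.360) ωy=+23.02

Key-timestep trajectory:
   step    t(s)  obj.x    obj.z    obj.vx   obj.vz 
     52  0.2419   +0.086  +0.055  +0.302  -0.089
    104  0.4837   +0.195  +0.023  +0.604  -0.179
    156  0.7256   +0.378  -0.032  +0.906  -0.268
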